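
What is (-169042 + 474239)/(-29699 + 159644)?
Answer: 305197/129945 ≈ 2.3487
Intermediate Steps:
(-169042 + 474239)/(-29699 + 159644) = 305197/129945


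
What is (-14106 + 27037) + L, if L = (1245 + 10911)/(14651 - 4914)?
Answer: 125921303/9737 ≈ 12932.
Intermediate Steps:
L = 12156/9737 ≈ 1.2484
(-14106 + 27037) + L = (-14106 + 27037) + 12156/9737 = 12931 + 12156/9737 = 125921303/9737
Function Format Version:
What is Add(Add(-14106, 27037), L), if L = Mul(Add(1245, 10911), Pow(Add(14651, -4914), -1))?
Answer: Rational(125921303, 9737) ≈ 12932.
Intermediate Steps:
L = Rational(12156, 9737) (L = Mul(12156, Pow(9737, -1)) = Mul(12156, Rational(1, 9737)) = Rational(12156, 9737) ≈ 1.2484)
Add(Add(-14106, 27037), L) = Add(Add(-14106, 27037), Rational(12156, 9737)) = Add(12931, Rational(12156, 9737)) = Rational(125921303, 9737)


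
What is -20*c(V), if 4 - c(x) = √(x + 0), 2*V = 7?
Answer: -80 + 10*√14 ≈ -42.583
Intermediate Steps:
V = 7/2 (V = (½)*7 = 7/2 ≈ 3.5000)
c(x) = 4 - √x (c(x) = 4 - √(x + 0) = 4 - √x)
-20*c(V) = -20*(4 - √(7/2)) = -20*(4 - √14/2) = -80 + 10*√14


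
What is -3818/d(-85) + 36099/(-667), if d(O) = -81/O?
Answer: -219385529/54027 ≈ -4060.7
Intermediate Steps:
-3818/d(-85) + 36099/(-667) = -3818/((-81/(-85))) + 36099/(-667) = -3818/((-81*(-1/85))) + 36099*(-1/667) = -3818/81/85 - 36099/667 = -3818*85/81 - 36099/667 = -324530/81 - 36099/667 = -219385529/54027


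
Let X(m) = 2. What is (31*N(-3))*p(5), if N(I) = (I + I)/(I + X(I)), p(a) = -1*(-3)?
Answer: 558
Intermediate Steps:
p(a) = 3
N(I) = 2*I/(2 + I) (N(I) = (I + I)/(I + 2) = (2*I)/(2 + I) = 2*I/(2 + I))
(31*N(-3))*p(5) = (31*(2*(-3)/(2 - 3)))*3 = (31*(2*(-3)/(-1)))*3 = (31*(2*(-3)*(-1)))*3 = (31*6)*3 = 186*3 = 558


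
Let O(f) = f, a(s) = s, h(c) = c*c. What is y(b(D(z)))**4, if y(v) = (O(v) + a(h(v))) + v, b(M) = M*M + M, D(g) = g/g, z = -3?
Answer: 4096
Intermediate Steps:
h(c) = c**2
D(g) = 1
b(M) = M + M**2 (b(M) = M**2 + M = M + M**2)
y(v) = v**2 + 2*v (y(v) = (v + v**2) + v = v**2 + 2*v)
y(b(D(z)))**4 = ((1*(1 + 1))*(2 + 1*(1 + 1)))**4 = ((1*2)*(2 + 1*2))**4 = (2*(2 + 2))**4 = (2*4)**4 = 8**4 = 4096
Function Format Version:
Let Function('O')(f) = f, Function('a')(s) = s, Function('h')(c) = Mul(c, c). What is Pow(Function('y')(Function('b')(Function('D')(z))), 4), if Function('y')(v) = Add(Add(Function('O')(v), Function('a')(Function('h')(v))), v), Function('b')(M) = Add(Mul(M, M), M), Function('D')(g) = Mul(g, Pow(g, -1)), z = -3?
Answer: 4096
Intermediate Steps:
Function('h')(c) = Pow(c, 2)
Function('D')(g) = 1
Function('b')(M) = Add(M, Pow(M, 2)) (Function('b')(M) = Add(Pow(M, 2), M) = Add(M, Pow(M, 2)))
Function('y')(v) = Add(Pow(v, 2), Mul(2, v)) (Function('y')(v) = Add(Add(v, Pow(v, 2)), v) = Add(Pow(v, 2), Mul(2, v)))
Pow(Function('y')(Function('b')(Function('D')(z))), 4) = Pow(Mul(Mul(1, Add(1, 1)), Add(2, Mul(1, Add(1, 1)))), 4) = Pow(Mul(Mul(1, 2), Add(2, Mul(1, 2))), 4) = Pow(Mul(2, Add(2, 2)), 4) = Pow(Mul(2, 4), 4) = Pow(8, 4) = 4096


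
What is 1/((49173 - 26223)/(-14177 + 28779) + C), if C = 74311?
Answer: 7301/542556086 ≈ 1.3457e-5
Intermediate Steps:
1/((49173 - 26223)/(-14177 + 28779) + C) = 1/((49173 - 26223)/(-14177 + 28779) + 74311) = 1/(22950/14602 + 74311) = 1/(22950*(1/14602) + 74311) = 1/(11475/7301 + 74311) = 1/(542556086/7301) = 7301/542556086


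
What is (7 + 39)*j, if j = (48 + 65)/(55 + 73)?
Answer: 2599/64 ≈ 40.609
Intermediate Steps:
j = 113/128 ≈ 0.88281
(7 + 39)*j = (7 + 39)*(113/128) = 46*(113/128) = 2599/64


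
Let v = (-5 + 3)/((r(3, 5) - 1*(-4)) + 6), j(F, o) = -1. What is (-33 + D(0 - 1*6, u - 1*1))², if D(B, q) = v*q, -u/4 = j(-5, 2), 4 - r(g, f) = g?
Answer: 136161/121 ≈ 1125.3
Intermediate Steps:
r(g, f) = 4 - g
u = 4 (u = -4*(-1) = 4)
v = -2/11 (v = (-5 + 3)/(((4 - 1*3) - 1*(-4)) + 6) = -2/(((4 - 3) + 4) + 6) = -2/((1 + 4) + 6) = -2/(5 + 6) = -2/11 ≈ -0.18182)
D(B, q) = -2*q/11
(-33 + D(0 - 1*6, u - 1*1))² = (-33 - 2*(4 - 1*1)/11)² = (-33 - 2*(4 - 1)/11)² = (-33 - 2/11*3)² = (-33 - 6/11)² = (-369/11)² = 136161/121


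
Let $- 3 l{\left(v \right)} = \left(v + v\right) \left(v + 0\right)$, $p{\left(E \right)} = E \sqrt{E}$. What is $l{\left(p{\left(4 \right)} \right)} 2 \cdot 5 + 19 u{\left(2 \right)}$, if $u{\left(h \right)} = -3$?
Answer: $- \frac{1451}{3} \approx -483.67$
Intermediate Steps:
$p{\left(E \right)} = E^{\frac{3}{2}}$
$l{\left(v \right)} = - \frac{2 v^{2}}{3}$ ($l{\left(v \right)} = - \frac{\left(v + v\right) \left(v + 0\right)}{3} = - \frac{2 v v}{3} = - \frac{2 v^{2}}{3}$)
$l{\left(p{\left(4 \right)} \right)} 2 \cdot 5 + 19 u{\left(2 \right)} = - \frac{2 \left(4^{\frac{3}{2}}\right)^{2}}{3} \cdot 2 \cdot 5 + 19 \left(-3\right) = - \frac{2 \cdot 8^{2}}{3} \cdot 2 \cdot 5 - 57 = \left(- \frac{2}{3}\right) 64 \cdot 2 \cdot 5 - 57 = \left(- \frac{128}{3}\right) 2 \cdot 5 - 57 = \left(- \frac{256}{3}\right) 5 - 57 = - \frac{1280}{3} - 57 = - \frac{1451}{3}$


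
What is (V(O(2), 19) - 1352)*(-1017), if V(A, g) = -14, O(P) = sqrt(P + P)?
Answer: 1389222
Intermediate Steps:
O(P) = sqrt(2)*sqrt(P) (O(P) = sqrt(2*P) = sqrt(2)*sqrt(P))
(V(O(2), 19) - 1352)*(-1017) = (-14 - 1352)*(-1017) = -1366*(-1017) = 1389222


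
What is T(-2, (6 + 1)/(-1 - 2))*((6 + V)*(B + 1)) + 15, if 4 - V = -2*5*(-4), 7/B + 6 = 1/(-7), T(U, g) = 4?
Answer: 1365/43 ≈ 31.744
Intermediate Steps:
B = -49/43 (B = 7/(-6 + 1/(-7)) = 7/(-6 - ⅐) = 7/(-43/7) = 7*(-7/43) = -49/43 ≈ -1.1395)
V = -36 (V = 4 - (-2*5)*(-4) = 4 - (-10)*(-4) = 4 - 1*40 = 4 - 40 = -36)
T(-2, (6 + 1)/(-1 - 2))*((6 + V)*(B + 1)) + 15 = 4*((6 - 36)*(-49/43 + 1)) + 15 = 4*(-30*(-6/43)) + 15 = 4*(180/43) + 15 = 720/43 + 15 = 1365/43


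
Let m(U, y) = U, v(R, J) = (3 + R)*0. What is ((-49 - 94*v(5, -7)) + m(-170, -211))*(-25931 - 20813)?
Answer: 10236936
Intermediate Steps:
v(R, J) = 0
((-49 - 94*v(5, -7)) + m(-170, -211))*(-25931 - 20813) = ((-49 - 94*0) - 170)*(-25931 - 20813) = ((-49 + 0) - 170)*(-46744) = (-49 - 170)*(-46744) = -219*(-46744) = 10236936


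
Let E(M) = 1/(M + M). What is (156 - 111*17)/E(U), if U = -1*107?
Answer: 370434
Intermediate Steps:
U = -107
E(M) = 1/(2*M)
(156 - 111*17)/E(U) = (156 - 111*17)/(((½)/(-107))) = (156 - 1887)/(((½)*(-1/107))) = -1731/(-1/214) = -1731*(-214) = 370434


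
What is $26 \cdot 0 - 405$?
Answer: $-405$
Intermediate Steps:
$26 \cdot 0 - 405 = 0 - 405 = -405$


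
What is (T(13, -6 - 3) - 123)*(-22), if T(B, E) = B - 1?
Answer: 2442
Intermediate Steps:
T(B, E) = -1 + B
(T(13, -6 - 3) - 123)*(-22) = ((-1 + 13) - 123)*(-22) = (12 - 123)*(-22) = -111*(-22) = 2442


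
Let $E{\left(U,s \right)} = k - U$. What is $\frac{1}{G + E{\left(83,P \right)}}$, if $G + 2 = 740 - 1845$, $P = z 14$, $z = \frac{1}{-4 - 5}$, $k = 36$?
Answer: $- \frac{1}{1154} \approx -0.00086655$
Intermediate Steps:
$z = - \frac{1}{9}$ ($z = \frac{1}{-9} = - \frac{1}{9} \approx -0.11111$)
$P = - \frac{14}{9}$ ($P = \left(- \frac{1}{9}\right) 14 = - \frac{14}{9} \approx -1.5556$)
$E{\left(U,s \right)} = 36 - U$
$G = -1107$ ($G = -2 + \left(740 - 1845\right) = -2 - 1105 = -1107$)
$\frac{1}{G + E{\left(83,P \right)}} = \frac{1}{-1107 + \left(36 - 83\right)} = \frac{1}{-1107 - 47} = \frac{1}{-1154} = - \frac{1}{1154}$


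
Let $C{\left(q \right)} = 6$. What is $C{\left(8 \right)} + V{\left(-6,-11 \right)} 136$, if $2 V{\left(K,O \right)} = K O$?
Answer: $4494$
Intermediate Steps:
$V{\left(K,O \right)} = \frac{K O}{2}$
$C{\left(8 \right)} + V{\left(-6,-11 \right)} 136 = 6 + \frac{1}{2} \left(-6\right) \left(-11\right) 136 = 6 + 33 \cdot 136 = 6 + 4488 = 4494$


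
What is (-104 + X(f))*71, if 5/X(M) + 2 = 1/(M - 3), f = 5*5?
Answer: -325322/43 ≈ -7565.6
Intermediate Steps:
f = 25
X(M) = 5/(-2 + 1/(-3 + M)) (X(M) = 5/(-2 + 1/(M - 3)) = 5/(-2 + 1/(-3 + M)))
(-104 + X(f))*71 = (-104 + 5*(3 - 1*25)/(-7 + 2*25))*71 = (-104 + 5*(3 - 25)/(-7 + 50))*71 = (-104 + 5*(-22)/43)*71 = (-104 + 5*(1/43)*(-22))*71 = (-104 - 110/43)*71 = -4582/43*71 = -325322/43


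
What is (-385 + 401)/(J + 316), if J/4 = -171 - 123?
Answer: -4/215 ≈ -0.018605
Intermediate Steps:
J = -1176 (J = 4*(-171 - 123) = 4*(-294) = -1176)
(-385 + 401)/(J + 316) = (-385 + 401)/(-1176 + 316) = 16/(-860) = 16*(-1/860) = -4/215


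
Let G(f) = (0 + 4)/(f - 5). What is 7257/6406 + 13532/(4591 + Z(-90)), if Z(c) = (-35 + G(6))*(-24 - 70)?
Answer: 141149777/48077030 ≈ 2.9359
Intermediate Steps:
G(f) = 4/(-5 + f)
Z(c) = 2914 (Z(c) = (-35 + 4/(-5 + 6))*(-24 - 70) = (-35 + 4/1)*(-94) = (-35 + 4*1)*(-94) = (-35 + 4)*(-94) = -31*(-94) = 2914)
7257/6406 + 13532/(4591 + Z(-90)) = 7257/6406 + 13532/(4591 + 2914) = 7257*(1/6406) + 13532/7505 = 7257/6406 + 13532*(1/7505) = 7257/6406 + 13532/7505 = 141149777/48077030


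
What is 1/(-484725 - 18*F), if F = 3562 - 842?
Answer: -1/533685 ≈ -1.8738e-6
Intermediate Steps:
F = 2720
1/(-484725 - 18*F) = 1/(-484725 - 18*2720) = 1/(-484725 - 48960) = 1/(-533685) = -1/533685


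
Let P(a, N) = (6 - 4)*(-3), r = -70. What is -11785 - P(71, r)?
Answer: -11779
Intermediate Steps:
P(a, N) = -6 (P(a, N) = 2*(-3) = -6)
-11785 - P(71, r) = -11785 - 1*(-6) = -11785 + 6 = -11779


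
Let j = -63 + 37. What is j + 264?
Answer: 238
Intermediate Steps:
j = -26
j + 264 = -26 + 264 = 238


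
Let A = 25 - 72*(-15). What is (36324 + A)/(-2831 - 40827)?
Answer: -37429/43658 ≈ -0.85732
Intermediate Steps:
A = 1105 (A = 25 + 1080 = 1105)
(36324 + A)/(-2831 - 40827) = (36324 + 1105)/(-2831 - 40827) = 37429/(-43658) = 37429*(-1/43658) = -37429/43658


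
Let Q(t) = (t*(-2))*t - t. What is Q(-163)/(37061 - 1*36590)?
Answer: -52975/471 ≈ -112.47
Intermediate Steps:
Q(t) = -t - 2*t² (Q(t) = (-2*t)*t - t = -2*t² - t = -t - 2*t²)
Q(-163)/(37061 - 1*36590) = (-1*(-163)*(1 + 2*(-163)))/(37061 - 1*36590) = (-1*(-163)*(1 - 326))/(37061 - 36590) = -1*(-163)*(-325)/471 = -52975*1/471 = -52975/471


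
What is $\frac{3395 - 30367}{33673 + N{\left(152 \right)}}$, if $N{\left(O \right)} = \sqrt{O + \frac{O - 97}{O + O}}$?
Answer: $- \frac{276101359424}{344696716153} + \frac{107888 \sqrt{878997}}{344696716153} \approx -0.8007$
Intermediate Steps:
$N{\left(O \right)} = \sqrt{O + \frac{-97 + O}{2 O}}$
$\frac{3395 - 30367}{33673 + N{\left(152 \right)}} = \frac{3395 - 30367}{33673 + \frac{\sqrt{2 - \frac{194}{152} + 4 \cdot 152}}{2}} = - \frac{26972}{33673 + \frac{\sqrt{2 - \frac{97}{76} + 608}}{2}} = - \frac{26972}{33673 + \frac{\sqrt{\frac{46263}{76}}}{2}} = - \frac{26972}{33673 + \frac{\frac{1}{38} \sqrt{878997}}{2}} = - \frac{26972}{33673 + \frac{\sqrt{878997}}{76}}$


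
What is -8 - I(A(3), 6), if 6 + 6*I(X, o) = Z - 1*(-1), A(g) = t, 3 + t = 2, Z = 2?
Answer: -15/2 ≈ -7.5000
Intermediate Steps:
t = -1 (t = -3 + 2 = -1)
A(g) = -1
I(X, o) = -½ (I(X, o) = -1 + (2 - 1*(-1))/6 = -1 + (2 + 1)/6 = -1 + (⅙)*3 = -1 + ½ = -½)
-8 - I(A(3), 6) = -8 - 1*(-½) = -8 + ½ = -15/2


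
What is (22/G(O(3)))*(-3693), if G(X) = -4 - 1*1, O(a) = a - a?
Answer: 81246/5 ≈ 16249.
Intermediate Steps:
O(a) = 0
G(X) = -5 (G(X) = -4 - 1 = -5)
(22/G(O(3)))*(-3693) = (22/(-5))*(-3693) = (22*(-⅕))*(-3693) = -22/5*(-3693) = 81246/5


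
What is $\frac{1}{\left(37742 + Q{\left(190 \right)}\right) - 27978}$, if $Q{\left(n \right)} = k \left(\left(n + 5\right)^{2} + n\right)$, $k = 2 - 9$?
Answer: $- \frac{1}{257741} \approx -3.8799 \cdot 10^{-6}$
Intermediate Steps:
$k = -7$ ($k = 2 - 9 = -7$)
$Q{\left(n \right)} = - 7 n - 7 \left(5 + n\right)^{2}$ ($Q{\left(n \right)} = - 7 \left(\left(n + 5\right)^{2} + n\right) = - 7 \left(\left(5 + n\right)^{2} + n\right) = - 7 \left(n + \left(5 + n\right)^{2}\right) = - 7 n - 7 \left(5 + n\right)^{2}$)
$\frac{1}{\left(37742 + Q{\left(190 \right)}\right) - 27978} = \frac{1}{\left(37742 - \left(1330 + 7 \left(5 + 190\right)^{2}\right)\right) - 27978} = \frac{1}{\left(37742 - \left(1330 + 7 \cdot 195^{2}\right)\right) - 27978} = \frac{1}{\left(37742 - 267505\right) - 27978} = \frac{1}{-229763 - 27978} = \frac{1}{-257741} = - \frac{1}{257741}$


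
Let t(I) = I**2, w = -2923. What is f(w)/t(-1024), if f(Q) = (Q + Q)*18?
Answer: -26307/262144 ≈ -0.10035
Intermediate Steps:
f(Q) = 36*Q (f(Q) = (2*Q)*18 = 36*Q)
f(w)/t(-1024) = (36*(-2923))/((-1024)**2) = -105228/1048576 = -105228*1/1048576 = -26307/262144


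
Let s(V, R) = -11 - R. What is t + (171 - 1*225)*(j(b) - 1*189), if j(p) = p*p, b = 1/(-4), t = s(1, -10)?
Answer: 81613/8 ≈ 10202.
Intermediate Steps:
t = -1 (t = -11 - 1*(-10) = -11 + 10 = -1)
b = -¼ (b = 1*(-¼) = -¼ ≈ -0.25000)
j(p) = p²
t + (171 - 1*225)*(j(b) - 1*189) = -1 + (171 - 1*225)*((-¼)² - 1*189) = -1 + (171 - 225)*(1/16 - 189) = -1 - 54*(-3023/16) = -1 + 81621/8 = 81613/8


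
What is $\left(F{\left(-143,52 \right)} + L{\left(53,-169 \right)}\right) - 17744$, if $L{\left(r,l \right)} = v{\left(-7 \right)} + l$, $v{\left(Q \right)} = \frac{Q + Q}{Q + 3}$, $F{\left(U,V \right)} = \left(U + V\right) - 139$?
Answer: $- \frac{36279}{2} \approx -18140.0$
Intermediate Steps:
$F{\left(U,V \right)} = -139 + U + V$
$v{\left(Q \right)} = \frac{2 Q}{3 + Q}$
$L{\left(r,l \right)} = \frac{7}{2} + l$ ($L{\left(r,l \right)} = 2 \left(-7\right) \frac{1}{3 - 7} + l = 2 \left(-7\right) \frac{1}{-4} + l = 2 \left(-7\right) \left(- \frac{1}{4}\right) + l = \frac{7}{2} + l$)
$\left(F{\left(-143,52 \right)} + L{\left(53,-169 \right)}\right) - 17744 = \left(\left(-139 - 143 + 52\right) + \left(\frac{7}{2} - 169\right)\right) - 17744 = \left(-230 - \frac{331}{2}\right) - 17744 = - \frac{791}{2} - 17744 = - \frac{36279}{2}$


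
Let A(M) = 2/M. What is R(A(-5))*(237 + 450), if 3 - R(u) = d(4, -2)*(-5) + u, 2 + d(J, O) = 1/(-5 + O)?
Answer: -175872/35 ≈ -5024.9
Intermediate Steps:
d(J, O) = -2 + 1/(-5 + O)
R(u) = -54/7 - u (R(u) = 3 - (((11 - 2*(-2))/(-5 - 2))*(-5) + u) = 3 - (((11 + 4)/(-7))*(-5) + u) = 3 - (-1/7*15*(-5) + u) = 3 - (-15/7*(-5) + u) = 3 - (75/7 + u) = 3 + (-75/7 - u) = -54/7 - u)
R(A(-5))*(237 + 450) = (-54/7 - 2/(-5))*(237 + 450) = (-54/7 - 2*(-1)/5)*687 = (-54/7 - 1*(-2/5))*687 = (-54/7 + 2/5)*687 = -256/35*687 = -175872/35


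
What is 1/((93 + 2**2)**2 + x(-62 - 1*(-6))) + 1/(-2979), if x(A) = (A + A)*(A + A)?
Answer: -18974/65397987 ≈ -0.00029013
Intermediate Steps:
x(A) = 4*A**2 (x(A) = (2*A)*(2*A) = 4*A**2)
1/((93 + 2**2)**2 + x(-62 - 1*(-6))) + 1/(-2979) = 1/((93 + 2**2)**2 + 4*(-62 - 1*(-6))**2) + 1/(-2979) = 1/((93 + 4)**2 + 4*(-62 + 6)**2) - 1/2979 = 1/(97**2 + 4*(-56)**2) - 1/2979 = 1/(9409 + 4*3136) - 1/2979 = 1/(9409 + 12544) - 1/2979 = 1/21953 - 1/2979 = -18974/65397987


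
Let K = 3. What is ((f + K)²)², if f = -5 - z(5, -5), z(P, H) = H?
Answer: 81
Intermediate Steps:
f = 0 (f = -5 - 1*(-5) = -5 + 5 = 0)
((f + K)²)² = ((0 + 3)²)² = (3²)² = 9² = 81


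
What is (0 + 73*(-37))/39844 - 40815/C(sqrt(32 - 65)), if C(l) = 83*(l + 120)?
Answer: (-224183*sqrt(33) + 1653134820*I)/(3307052*(sqrt(33) - 120*I)) ≈ -4.1563 + 0.19572*I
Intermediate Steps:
C(l) = 9960 + 83*l (C(l) = 83*(120 + l) = 9960 + 83*l)
(0 + 73*(-37))/39844 - 40815/C(sqrt(32 - 65)) = (0 + 73*(-37))/39844 - 40815/(9960 + 83*sqrt(32 - 65)) = (0 - 2701)*(1/39844) - 40815/(9960 + 83*sqrt(-33)) = -2701*1/39844 - 40815/(9960 + 83*(I*sqrt(33))) = -2701/39844 - 40815/(9960 + 83*I*sqrt(33))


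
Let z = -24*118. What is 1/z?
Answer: -1/2832 ≈ -0.00035311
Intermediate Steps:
z = -2832
1/z = 1/(-2832) = -1/2832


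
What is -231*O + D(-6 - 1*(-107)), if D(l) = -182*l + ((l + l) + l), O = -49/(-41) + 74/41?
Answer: -18772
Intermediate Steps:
O = 3 (O = -49*(-1/41) + 74*(1/41) = 49/41 + 74/41 = 3)
D(l) = -179*l (D(l) = -182*l + (2*l + l) = -182*l + 3*l = -179*l)
-231*O + D(-6 - 1*(-107)) = -231*3 - 179*(-6 - 1*(-107)) = -693 - 179*(-6 + 107) = -693 - 179*101 = -693 - 18079 = -18772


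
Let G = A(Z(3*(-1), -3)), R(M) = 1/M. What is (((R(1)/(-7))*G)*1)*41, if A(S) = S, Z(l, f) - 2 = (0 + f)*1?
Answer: 41/7 ≈ 5.8571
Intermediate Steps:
Z(l, f) = 2 + f (Z(l, f) = 2 + (0 + f)*1 = 2 + f*1 = 2 + f)
R(M) = 1/M
G = -1 (G = 2 - 3 = -1)
(((R(1)/(-7))*G)*1)*41 = (((1/(1*(-7)))*(-1))*1)*41 = (((1*(-⅐))*(-1))*1)*41 = (-⅐*(-1)*1)*41 = ((⅐)*1)*41 = (⅐)*41 = 41/7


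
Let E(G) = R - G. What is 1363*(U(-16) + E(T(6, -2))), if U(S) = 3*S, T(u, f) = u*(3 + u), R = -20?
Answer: -166286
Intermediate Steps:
E(G) = -20 - G
1363*(U(-16) + E(T(6, -2))) = 1363*(3*(-16) + (-20 - 6*(3 + 6))) = 1363*(-48 + (-20 - 6*9)) = 1363*(-48 + (-20 - 1*54)) = 1363*(-48 + (-20 - 54)) = 1363*(-48 - 74) = 1363*(-122) = -166286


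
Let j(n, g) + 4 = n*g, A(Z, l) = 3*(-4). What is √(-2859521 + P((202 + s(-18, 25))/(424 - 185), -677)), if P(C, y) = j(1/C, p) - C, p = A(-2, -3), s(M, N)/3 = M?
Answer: I*√223612555569002/8843 ≈ 1691.0*I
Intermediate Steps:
s(M, N) = 3*M
A(Z, l) = -12
p = -12
j(n, g) = -4 + g*n (j(n, g) = -4 + n*g = -4 + g*n)
P(C, y) = -4 - C - 12/C (P(C, y) = (-4 - 12/C) - C = -4 - C - 12/C)
√(-2859521 + P((202 + s(-18, 25))/(424 - 185), -677)) = √(-2859521 + (-4 - (202 + 3*(-18))/(424 - 185) - 12*(424 - 185)/(202 + 3*(-18)))) = √(-2859521 + (-4 - (202 - 54)/239 - 12*239/(202 - 54))) = √(-2859521 + (-4 - 148/239 - 12/(148*(1/239)))) = √(-2859521 + (-4 - 1*148/239 - 12/148/239)) = √(-2859521 + (-4 - 148/239 - 12*239/148)) = √(-2859521 + (-4 - 148/239 - 717/37)) = √(-2859521 - 212211/8843) = √(-25286956414/8843) = I*√223612555569002/8843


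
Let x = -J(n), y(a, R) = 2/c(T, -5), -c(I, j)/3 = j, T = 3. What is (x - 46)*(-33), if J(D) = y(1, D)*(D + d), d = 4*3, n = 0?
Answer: 7854/5 ≈ 1570.8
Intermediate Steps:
c(I, j) = -3*j
d = 12
y(a, R) = 2/15 (y(a, R) = 2/((-3*(-5))) = 2/15)
J(D) = 8/5 + 2*D/15 (J(D) = 2*(D + 12)/15 = 2*(12 + D)/15 = 8/5 + 2*D/15)
x = -8/5 (x = -(8/5 + (2/15)*0) = -(8/5 + 0) = -1*8/5 = -8/5 ≈ -1.6000)
(x - 46)*(-33) = (-8/5 - 46)*(-33) = -238/5*(-33) = 7854/5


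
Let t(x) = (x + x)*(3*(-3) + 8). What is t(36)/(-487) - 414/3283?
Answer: 34758/1598821 ≈ 0.021740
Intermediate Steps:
t(x) = -2*x (t(x) = (2*x)*(-9 + 8) = (2*x)*(-1) = -2*x)
t(36)/(-487) - 414/3283 = -2*36/(-487) - 414/3283 = -72*(-1/487) - 414*1/3283 = 72/487 - 414/3283 = 34758/1598821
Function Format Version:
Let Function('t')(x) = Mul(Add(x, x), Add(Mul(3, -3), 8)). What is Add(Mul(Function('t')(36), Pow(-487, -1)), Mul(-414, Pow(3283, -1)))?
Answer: Rational(34758, 1598821) ≈ 0.021740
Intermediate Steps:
Function('t')(x) = Mul(-2, x) (Function('t')(x) = Mul(Mul(2, x), Add(-9, 8)) = Mul(Mul(2, x), -1) = Mul(-2, x))
Add(Mul(Function('t')(36), Pow(-487, -1)), Mul(-414, Pow(3283, -1))) = Add(Mul(Mul(-2, 36), Pow(-487, -1)), Mul(-414, Pow(3283, -1))) = Add(Mul(-72, Rational(-1, 487)), Mul(-414, Rational(1, 3283))) = Add(Rational(72, 487), Rational(-414, 3283)) = Rational(34758, 1598821)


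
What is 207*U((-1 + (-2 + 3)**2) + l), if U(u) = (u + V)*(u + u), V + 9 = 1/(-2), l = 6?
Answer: -8694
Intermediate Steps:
V = -19/2 (V = -9 + 1/(-2) = -9 - 1/2 = -19/2 ≈ -9.5000)
U(u) = 2*u*(-19/2 + u) (U(u) = (u - 19/2)*(u + u) = (-19/2 + u)*(2*u) = 2*u*(-19/2 + u))
207*U((-1 + (-2 + 3)**2) + l) = 207*(((-1 + (-2 + 3)**2) + 6)*(-19 + 2*((-1 + (-2 + 3)**2) + 6))) = 207*(((-1 + 1**2) + 6)*(-19 + 2*((-1 + 1**2) + 6))) = 207*(((-1 + 1) + 6)*(-19 + 2*((-1 + 1) + 6))) = 207*((0 + 6)*(-19 + 2*(0 + 6))) = 207*(6*(-19 + 2*6)) = 207*(6*(-19 + 12)) = 207*(6*(-7)) = 207*(-42) = -8694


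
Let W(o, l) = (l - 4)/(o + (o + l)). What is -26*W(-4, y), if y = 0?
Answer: -13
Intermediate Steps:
W(o, l) = (-4 + l)/(l + 2*o) (W(o, l) = (-4 + l)/(o + (l + o)) = (-4 + l)/(l + 2*o))
-26*W(-4, y) = -26*(-4 + 0)/(0 + 2*(-4)) = -26*(-4)/(0 - 8) = -26*(-4)/(-8) = -(-13)*(-4)/4 = -26*½ = -13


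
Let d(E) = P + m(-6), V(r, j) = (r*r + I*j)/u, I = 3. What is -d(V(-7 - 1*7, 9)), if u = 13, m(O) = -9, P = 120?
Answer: -111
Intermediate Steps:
V(r, j) = r**2/13 + 3*j/13 (V(r, j) = (r*r + 3*j)/13 = (r**2 + 3*j)*(1/13) = r**2/13 + 3*j/13)
d(E) = 111 (d(E) = 120 - 9 = 111)
-d(V(-7 - 1*7, 9)) = -1*111 = -111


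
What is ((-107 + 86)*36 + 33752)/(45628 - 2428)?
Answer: 8249/10800 ≈ 0.76380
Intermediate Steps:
((-107 + 86)*36 + 33752)/(45628 - 2428) = (-21*36 + 33752)/43200 = (-756 + 33752)*(1/43200) = 32996*(1/43200) = 8249/10800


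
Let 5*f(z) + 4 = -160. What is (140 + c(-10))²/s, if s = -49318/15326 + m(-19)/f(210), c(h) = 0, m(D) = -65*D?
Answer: -24631947200/51363101 ≈ -479.56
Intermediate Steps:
f(z) = -164/5 (f(z) = -⅘ + (⅕)*(-160) = -⅘ - 32 = -164/5)
s = -51363101/1256732 (s = -49318/15326 + (-65*(-19))/(-164/5) = -49318*1/15326 + 1235*(-5/164) = -24659/7663 - 6175/164 = -51363101/1256732 ≈ -40.870)
(140 + c(-10))²/s = (140 + 0)²/(-51363101/1256732) = 140²*(-1256732/51363101) = 19600*(-1256732/51363101) = -24631947200/51363101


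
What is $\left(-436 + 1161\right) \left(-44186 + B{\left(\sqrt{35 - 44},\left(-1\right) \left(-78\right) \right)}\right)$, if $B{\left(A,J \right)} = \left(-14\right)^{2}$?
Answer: $-31892750$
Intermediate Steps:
$B{\left(A,J \right)} = 196$
$\left(-436 + 1161\right) \left(-44186 + B{\left(\sqrt{35 - 44},\left(-1\right) \left(-78\right) \right)}\right) = \left(-436 + 1161\right) \left(-44186 + 196\right) = 725 \left(-43990\right) = -31892750$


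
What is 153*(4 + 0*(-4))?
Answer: 612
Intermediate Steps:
153*(4 + 0*(-4)) = 153*(4 + 0) = 153*4 = 612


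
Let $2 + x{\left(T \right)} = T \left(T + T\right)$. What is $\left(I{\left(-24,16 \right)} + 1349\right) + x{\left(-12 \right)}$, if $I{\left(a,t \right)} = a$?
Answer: $1611$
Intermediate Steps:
$x{\left(T \right)} = -2 + 2 T^{2}$ ($x{\left(T \right)} = -2 + T \left(T + T\right) = -2 + T 2 T = -2 + 2 T^{2}$)
$\left(I{\left(-24,16 \right)} + 1349\right) + x{\left(-12 \right)} = \left(-24 + 1349\right) - \left(2 - 2 \left(-12\right)^{2}\right) = 1325 + \left(-2 + 2 \cdot 144\right) = 1325 + \left(-2 + 288\right) = 1325 + 286 = 1611$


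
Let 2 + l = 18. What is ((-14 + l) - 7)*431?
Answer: -2155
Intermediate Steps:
l = 16 (l = -2 + 18 = 16)
((-14 + l) - 7)*431 = ((-14 + 16) - 7)*431 = (2 - 7)*431 = -5*431 = -2155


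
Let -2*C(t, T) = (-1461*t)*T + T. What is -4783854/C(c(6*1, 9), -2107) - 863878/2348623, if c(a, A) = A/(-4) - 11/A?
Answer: -380477234922110/301302282322307 ≈ -1.2628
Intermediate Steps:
c(a, A) = -11/A - A/4 (c(a, A) = A*(-¼) - 11/A = -A/4 - 11/A = -11/A - A/4)
C(t, T) = -T/2 + 1461*T*t/2 (C(t, T) = -((-1461*t)*T + T)/2 = -(-1461*T*t + T)/2 = -(T - 1461*T*t)/2 = -T/2 + 1461*T*t/2)
-4783854/C(c(6*1, 9), -2107) - 863878/2348623 = -4783854*(-2/(2107*(-1 + 1461*(-11/9 - ¼*9)))) - 863878/2348623 = -4783854*(-2/(2107*(-1 + 1461*(-11*⅑ - 9/4)))) - 863878*1/2348623 = -4783854*(-2/(2107*(-1 + 1461*(-11/9 - 9/4)))) - 863878/2348623 = -4783854*(-2/(2107*(-1 + 1461*(-125/36)))) - 863878/2348623 = -4783854*(-2/(2107*(-1 - 60875/12))) - 863878/2348623 = -4783854/((½)*(-2107)*(-60887/12)) - 863878/2348623 = -4783854/128288909/24 - 863878/2348623 = -4783854*24/128288909 - 863878/2348623 = -114812496/128288909 - 863878/2348623 = -380477234922110/301302282322307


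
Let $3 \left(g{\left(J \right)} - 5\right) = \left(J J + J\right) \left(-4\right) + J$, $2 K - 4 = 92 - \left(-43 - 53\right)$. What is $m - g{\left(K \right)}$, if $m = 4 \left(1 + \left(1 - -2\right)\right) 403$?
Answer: $18827$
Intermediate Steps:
$K = 96$ ($K = 2 + \frac{92 - \left(-43 - 53\right)}{2} = 2 + \frac{92 - -96}{2} = 2 + \frac{92 + 96}{2} = 2 + \frac{1}{2} \cdot 188 = 2 + 94 = 96$)
$g{\left(J \right)} = 5 - J - \frac{4 J^{2}}{3}$ ($g{\left(J \right)} = 5 + \frac{\left(J J + J\right) \left(-4\right) + J}{3} = 5 + \frac{\left(J^{2} + J\right) \left(-4\right) + J}{3} = 5 + \frac{\left(J + J^{2}\right) \left(-4\right) + J}{3} = 5 + \frac{\left(- 4 J - 4 J^{2}\right) + J}{3} = 5 + \frac{- 4 J^{2} - 3 J}{3} = 5 - \left(J + \frac{4 J^{2}}{3}\right) = 5 - J - \frac{4 J^{2}}{3}$)
$m = 6448$ ($m = 4 \left(1 + \left(1 + 2\right)\right) 403 = 4 \left(1 + 3\right) 403 = 4 \cdot 4 \cdot 403 = 16 \cdot 403 = 6448$)
$m - g{\left(K \right)} = 6448 - \left(5 - 96 - \frac{4 \cdot 96^{2}}{3}\right) = 6448 - \left(5 - 96 - 12288\right) = 6448 - -12379 = 6448 + 12379 = 18827$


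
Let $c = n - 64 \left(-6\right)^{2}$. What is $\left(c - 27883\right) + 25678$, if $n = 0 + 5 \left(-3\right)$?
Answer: $-4524$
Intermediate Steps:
$n = -15$ ($n = 0 - 15 = -15$)
$c = -2319$ ($c = -15 - 64 \left(-6\right)^{2} = -15 - 2304 = -2319$)
$\left(c - 27883\right) + 25678 = \left(-2319 - 27883\right) + 25678 = -30202 + 25678 = -4524$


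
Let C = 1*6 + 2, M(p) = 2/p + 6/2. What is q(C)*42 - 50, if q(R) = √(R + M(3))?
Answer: -50 + 14*√105 ≈ 93.457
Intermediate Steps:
M(p) = 3 + 2/p (M(p) = 2/p + 6*(½) = 2/p + 3 = 3 + 2/p)
C = 8 (C = 6 + 2 = 8)
q(R) = √(11/3 + R) (q(R) = √(R + (3 + 2/3)) = √(R + (3 + 2*(⅓))) = √(R + (3 + ⅔)) = √(R + 11/3) = √(11/3 + R))
q(C)*42 - 50 = (√(33 + 9*8)/3)*42 - 50 = (√(33 + 72)/3)*42 - 50 = (√105/3)*42 - 50 = 14*√105 - 50 = -50 + 14*√105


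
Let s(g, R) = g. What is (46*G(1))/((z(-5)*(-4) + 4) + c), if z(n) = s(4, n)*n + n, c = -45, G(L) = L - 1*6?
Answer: -230/59 ≈ -3.8983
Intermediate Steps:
G(L) = -6 + L (G(L) = L - 6 = -6 + L)
z(n) = 5*n (z(n) = 4*n + n = 5*n)
(46*G(1))/((z(-5)*(-4) + 4) + c) = (46*(-6 + 1))/(((5*(-5))*(-4) + 4) - 45) = (46*(-5))/((-25*(-4) + 4) - 45) = -230/((100 + 4) - 45) = -230/(104 - 45) = -230/59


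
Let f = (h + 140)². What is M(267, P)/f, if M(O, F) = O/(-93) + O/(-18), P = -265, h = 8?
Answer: -89/110112 ≈ -0.00080827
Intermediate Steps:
M(O, F) = -37*O/558 (M(O, F) = O*(-1/93) + O*(-1/18) = -O/93 - O/18 = -37*O/558)
f = 21904 (f = (8 + 140)² = 148² = 21904)
M(267, P)/f = -37/558*267/21904 = -3293/186*1/21904 = -89/110112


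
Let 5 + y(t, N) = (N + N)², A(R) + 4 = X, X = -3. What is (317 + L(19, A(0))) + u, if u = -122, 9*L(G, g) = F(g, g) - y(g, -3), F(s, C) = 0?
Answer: 1724/9 ≈ 191.56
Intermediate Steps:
A(R) = -7 (A(R) = -4 - 3 = -7)
y(t, N) = -5 + 4*N² (y(t, N) = -5 + (N + N)² = -5 + (2*N)² = -5 + 4*N²)
L(G, g) = -31/9 (L(G, g) = (0 - (-5 + 4*(-3)²))/9 = (0 - (-5 + 4*9))/9 = (0 - (-5 + 36))/9 = (0 - 1*31)/9 = (0 - 31)/9 = (⅑)*(-31) = -31/9)
(317 + L(19, A(0))) + u = (317 - 31/9) - 122 = 2822/9 - 122 = 1724/9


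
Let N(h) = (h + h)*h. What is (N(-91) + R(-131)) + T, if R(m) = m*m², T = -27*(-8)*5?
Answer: -2230449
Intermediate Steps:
N(h) = 2*h² (N(h) = (2*h)*h = 2*h²)
T = 1080 (T = 216*5 = 1080)
R(m) = m³
(N(-91) + R(-131)) + T = (2*(-91)² + (-131)³) + 1080 = (2*8281 - 2248091) + 1080 = (16562 - 2248091) + 1080 = -2231529 + 1080 = -2230449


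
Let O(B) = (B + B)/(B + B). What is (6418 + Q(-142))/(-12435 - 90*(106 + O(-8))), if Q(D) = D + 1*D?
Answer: -6134/22065 ≈ -0.27800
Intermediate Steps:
Q(D) = 2*D (Q(D) = D + D = 2*D)
O(B) = 1 (O(B) = (2*B)/((2*B)) = (2*B)*(1/(2*B)) = 1)
(6418 + Q(-142))/(-12435 - 90*(106 + O(-8))) = (6418 + 2*(-142))/(-12435 - 90*(106 + 1)) = (6418 - 284)/(-12435 - 90*107) = 6134/(-12435 - 9630) = 6134/(-22065) = 6134*(-1/22065) = -6134/22065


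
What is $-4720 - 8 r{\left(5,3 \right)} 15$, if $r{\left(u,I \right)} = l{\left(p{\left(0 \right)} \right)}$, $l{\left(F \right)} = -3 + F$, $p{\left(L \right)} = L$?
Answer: $-4360$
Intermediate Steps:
$r{\left(u,I \right)} = -3$ ($r{\left(u,I \right)} = -3 + 0 = -3$)
$-4720 - 8 r{\left(5,3 \right)} 15 = -4720 - 8 \left(-3\right) 15 = -4720 - \left(-24\right) 15 = -4720 - -360 = -4720 + 360 = -4360$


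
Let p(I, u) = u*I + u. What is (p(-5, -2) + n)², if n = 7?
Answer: 225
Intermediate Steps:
p(I, u) = u + I*u (p(I, u) = I*u + u = u + I*u)
(p(-5, -2) + n)² = (-2*(1 - 5) + 7)² = (-2*(-4) + 7)² = (8 + 7)² = 15² = 225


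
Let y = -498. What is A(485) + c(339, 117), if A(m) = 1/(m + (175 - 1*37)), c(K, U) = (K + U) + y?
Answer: -26165/623 ≈ -41.998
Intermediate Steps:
c(K, U) = -498 + K + U (c(K, U) = (K + U) - 498 = -498 + K + U)
A(m) = 1/(138 + m) (A(m) = 1/(m + (175 - 37)) = 1/(m + 138) = 1/(138 + m))
A(485) + c(339, 117) = 1/(138 + 485) + (-498 + 339 + 117) = 1/623 - 42 = -26165/623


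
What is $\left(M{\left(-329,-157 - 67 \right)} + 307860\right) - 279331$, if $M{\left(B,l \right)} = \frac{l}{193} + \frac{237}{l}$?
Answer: $\frac{1233269811}{43232} \approx 28527.0$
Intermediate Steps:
$M{\left(B,l \right)} = \frac{237}{l} + \frac{l}{193}$ ($M{\left(B,l \right)} = l \frac{1}{193} + \frac{237}{l} = \frac{l}{193} + \frac{237}{l} = \frac{237}{l} + \frac{l}{193}$)
$\left(M{\left(-329,-157 - 67 \right)} + 307860\right) - 279331 = \left(\left(\frac{237}{-157 - 67} + \frac{-157 - 67}{193}\right) + 307860\right) - 279331 = \left(\left(\frac{237}{-224} + \frac{1}{193} \left(-224\right)\right) + 307860\right) - 279331 = \left(\left(237 \left(- \frac{1}{224}\right) - \frac{224}{193}\right) + 307860\right) - 279331 = \left(\left(- \frac{237}{224} - \frac{224}{193}\right) + 307860\right) - 279331 = \left(- \frac{95917}{43232} + 307860\right) - 279331 = \frac{13309307603}{43232} - 279331 = \frac{1233269811}{43232}$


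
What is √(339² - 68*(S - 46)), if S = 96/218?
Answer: √1402184393/109 ≈ 343.54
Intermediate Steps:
S = 48/109 (S = 96*(1/218) = 48/109 ≈ 0.44037)
√(339² - 68*(S - 46)) = √(339² - 68*(48/109 - 46)) = √(114921 - 68*(-4966/109)) = √(114921 + 337688/109) = √(12864077/109) = √1402184393/109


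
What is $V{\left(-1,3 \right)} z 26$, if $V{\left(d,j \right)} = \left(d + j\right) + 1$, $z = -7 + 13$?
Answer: $468$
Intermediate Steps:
$z = 6$
$V{\left(d,j \right)} = 1 + d + j$
$V{\left(-1,3 \right)} z 26 = \left(1 - 1 + 3\right) 6 \cdot 26 = 3 \cdot 6 \cdot 26 = 18 \cdot 26 = 468$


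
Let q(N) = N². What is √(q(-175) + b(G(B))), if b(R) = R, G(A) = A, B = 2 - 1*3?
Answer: 4*√1914 ≈ 175.00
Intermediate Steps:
B = -1 (B = 2 - 3 = -1)
√(q(-175) + b(G(B))) = √((-175)² - 1) = √(30625 - 1) = √30624 = 4*√1914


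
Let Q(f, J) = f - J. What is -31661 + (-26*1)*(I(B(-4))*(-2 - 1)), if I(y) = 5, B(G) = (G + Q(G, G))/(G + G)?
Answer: -31271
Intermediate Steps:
B(G) = ½ (B(G) = (G + (G - G))/(G + G) = (G + 0)/((2*G)) = G*(1/(2*G)) = ½)
-31661 + (-26*1)*(I(B(-4))*(-2 - 1)) = -31661 + (-26*1)*(5*(-2 - 1)) = -31661 - 130*(-3) = -31661 - 26*(-15) = -31661 + 390 = -31271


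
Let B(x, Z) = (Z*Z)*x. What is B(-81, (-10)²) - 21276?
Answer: -831276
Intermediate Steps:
B(x, Z) = x*Z² (B(x, Z) = Z²*x = x*Z²)
B(-81, (-10)²) - 21276 = -81*((-10)²)² - 21276 = -81*100² - 21276 = -81*10000 - 21276 = -810000 - 21276 = -831276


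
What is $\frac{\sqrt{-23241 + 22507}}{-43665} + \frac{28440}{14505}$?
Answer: $\frac{1896}{967} - \frac{i \sqrt{734}}{43665} \approx 1.9607 - 0.00062046 i$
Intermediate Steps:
$\frac{\sqrt{-23241 + 22507}}{-43665} + \frac{28440}{14505} = \sqrt{-734} \left(- \frac{1}{43665}\right) + 28440 \cdot \frac{1}{14505} = i \sqrt{734} \left(- \frac{1}{43665}\right) + \frac{1896}{967} = - \frac{i \sqrt{734}}{43665} + \frac{1896}{967} = \frac{1896}{967} - \frac{i \sqrt{734}}{43665}$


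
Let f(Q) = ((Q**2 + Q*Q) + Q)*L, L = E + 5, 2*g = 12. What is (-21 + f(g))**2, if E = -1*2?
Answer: 45369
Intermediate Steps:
g = 6 (g = (1/2)*12 = 6)
E = -2
L = 3 (L = -2 + 5 = 3)
f(Q) = 3*Q + 6*Q**2 (f(Q) = ((Q**2 + Q*Q) + Q)*3 = ((Q**2 + Q**2) + Q)*3 = (2*Q**2 + Q)*3 = (Q + 2*Q**2)*3 = 3*Q + 6*Q**2)
(-21 + f(g))**2 = (-21 + 3*6*(1 + 2*6))**2 = (-21 + 3*6*(1 + 12))**2 = (-21 + 3*6*13)**2 = (-21 + 234)**2 = 213**2 = 45369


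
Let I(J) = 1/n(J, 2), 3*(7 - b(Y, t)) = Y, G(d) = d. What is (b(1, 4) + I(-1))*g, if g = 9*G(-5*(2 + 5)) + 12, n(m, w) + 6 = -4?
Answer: -19897/10 ≈ -1989.7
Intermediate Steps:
b(Y, t) = 7 - Y/3
n(m, w) = -10 (n(m, w) = -6 - 4 = -10)
I(J) = -1/10 (I(J) = 1/(-10) = -1/10)
g = -303 (g = 9*(-5*(2 + 5)) + 12 = 9*(-5*7) + 12 = 9*(-35) + 12 = -315 + 12 = -303)
(b(1, 4) + I(-1))*g = ((7 - 1/3*1) - 1/10)*(-303) = ((7 - 1/3) - 1/10)*(-303) = (20/3 - 1/10)*(-303) = (197/30)*(-303) = -19897/10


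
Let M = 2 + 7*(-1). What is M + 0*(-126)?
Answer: -5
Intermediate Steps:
M = -5 (M = 2 - 7 = -5)
M + 0*(-126) = -5 + 0*(-126) = -5 + 0 = -5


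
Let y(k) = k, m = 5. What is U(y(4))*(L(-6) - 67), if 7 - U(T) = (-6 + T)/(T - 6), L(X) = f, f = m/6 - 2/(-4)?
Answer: -394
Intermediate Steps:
f = 4/3 (f = 5/6 - 2/(-4) = 5*(⅙) - 2*(-¼) = ⅚ + ½ = 4/3 ≈ 1.3333)
L(X) = 4/3
U(T) = 6 (U(T) = 7 - (-6 + T)/(T - 6) = 7 - (-6 + T)/(-6 + T) = 7 - 1*1 = 7 - 1 = 6)
U(y(4))*(L(-6) - 67) = 6*(4/3 - 67) = 6*(-197/3) = -394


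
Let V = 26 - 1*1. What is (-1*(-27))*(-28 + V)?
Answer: -81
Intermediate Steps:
V = 25 (V = 26 - 1 = 25)
(-1*(-27))*(-28 + V) = (-1*(-27))*(-28 + 25) = 27*(-3) = -81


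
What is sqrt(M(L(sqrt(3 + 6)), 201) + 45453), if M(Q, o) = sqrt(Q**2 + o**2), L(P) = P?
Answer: sqrt(45453 + 3*sqrt(4490)) ≈ 213.67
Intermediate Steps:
sqrt(M(L(sqrt(3 + 6)), 201) + 45453) = sqrt(sqrt((sqrt(3 + 6))**2 + 201**2) + 45453) = sqrt(sqrt((sqrt(9))**2 + 40401) + 45453) = sqrt(sqrt(3**2 + 40401) + 45453) = sqrt(sqrt(9 + 40401) + 45453) = sqrt(sqrt(40410) + 45453) = sqrt(3*sqrt(4490) + 45453) = sqrt(45453 + 3*sqrt(4490))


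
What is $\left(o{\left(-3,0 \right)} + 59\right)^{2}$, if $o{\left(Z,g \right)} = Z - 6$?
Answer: $2500$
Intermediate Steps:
$o{\left(Z,g \right)} = -6 + Z$
$\left(o{\left(-3,0 \right)} + 59\right)^{2} = \left(\left(-6 - 3\right) + 59\right)^{2} = \left(-9 + 59\right)^{2} = 50^{2} = 2500$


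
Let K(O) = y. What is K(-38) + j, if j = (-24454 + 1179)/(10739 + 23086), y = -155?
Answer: -210646/1353 ≈ -155.69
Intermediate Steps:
K(O) = -155
j = -931/1353 (j = -23275/33825 = -23275*1/33825 = -931/1353 ≈ -0.68810)
K(-38) + j = -155 - 931/1353 = -210646/1353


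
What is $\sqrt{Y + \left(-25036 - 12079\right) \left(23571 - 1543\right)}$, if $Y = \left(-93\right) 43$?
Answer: $i \sqrt{817573219} \approx 28593.0 i$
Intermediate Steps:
$Y = -3999$
$\sqrt{Y + \left(-25036 - 12079\right) \left(23571 - 1543\right)} = \sqrt{-3999 + \left(-25036 - 12079\right) \left(23571 - 1543\right)} = \sqrt{-3999 - 817569220} = \sqrt{-817573219} = i \sqrt{817573219}$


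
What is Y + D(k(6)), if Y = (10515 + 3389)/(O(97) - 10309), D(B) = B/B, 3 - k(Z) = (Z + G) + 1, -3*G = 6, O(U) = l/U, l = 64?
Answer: -348779/999909 ≈ -0.34881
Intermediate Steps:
O(U) = 64/U
G = -2 (G = -1/3*6 = -2)
k(Z) = 4 - Z (k(Z) = 3 - ((Z - 2) + 1) = 3 - ((-2 + Z) + 1) = 3 - (-1 + Z) = 3 + (1 - Z) = 4 - Z)
D(B) = 1
Y = -1348688/999909 (Y = (10515 + 3389)/(64/97 - 10309) = 13904/(64*(1/97) - 10309) = 13904/(64/97 - 10309) = 13904/(-999909/97) = 13904*(-97/999909) = -1348688/999909 ≈ -1.3488)
Y + D(k(6)) = -1348688/999909 + 1 = -348779/999909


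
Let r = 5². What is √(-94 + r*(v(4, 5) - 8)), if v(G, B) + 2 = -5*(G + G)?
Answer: 8*I*√21 ≈ 36.661*I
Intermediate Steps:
r = 25
v(G, B) = -2 - 10*G (v(G, B) = -2 - 5*(G + G) = -2 - 10*G)
√(-94 + r*(v(4, 5) - 8)) = √(-94 + 25*((-2 - 10*4) - 8)) = √(-94 + 25*((-2 - 40) - 8)) = √(-94 + 25*(-42 - 8)) = √(-94 + 25*(-50)) = √(-94 - 1250) = √(-1344) = 8*I*√21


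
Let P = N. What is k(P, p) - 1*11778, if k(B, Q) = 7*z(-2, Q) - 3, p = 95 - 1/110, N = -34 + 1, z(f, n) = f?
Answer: -11795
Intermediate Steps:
N = -33
P = -33
p = 10449/110 (p = 95 - 1*1/110 = 95 - 1/110 = 10449/110 ≈ 94.991)
k(B, Q) = -17 (k(B, Q) = 7*(-2) - 3 = -14 - 3 = -17)
k(P, p) - 1*11778 = -17 - 1*11778 = -17 - 11778 = -11795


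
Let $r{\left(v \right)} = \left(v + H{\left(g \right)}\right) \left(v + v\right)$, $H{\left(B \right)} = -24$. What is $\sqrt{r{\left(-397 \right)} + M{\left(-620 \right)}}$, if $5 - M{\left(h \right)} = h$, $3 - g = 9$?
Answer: $3 \sqrt{37211} \approx 578.71$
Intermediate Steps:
$g = -6$ ($g = 3 - 9 = -6$)
$M{\left(h \right)} = 5 - h$
$r{\left(v \right)} = 2 v \left(-24 + v\right)$ ($r{\left(v \right)} = \left(v - 24\right) \left(v + v\right) = \left(-24 + v\right) 2 v = 2 v \left(-24 + v\right)$)
$\sqrt{r{\left(-397 \right)} + M{\left(-620 \right)}} = \sqrt{2 \left(-397\right) \left(-24 - 397\right) + \left(5 - -620\right)} = \sqrt{2 \left(-397\right) \left(-421\right) + \left(5 + 620\right)} = \sqrt{334274 + 625} = \sqrt{334899} = 3 \sqrt{37211}$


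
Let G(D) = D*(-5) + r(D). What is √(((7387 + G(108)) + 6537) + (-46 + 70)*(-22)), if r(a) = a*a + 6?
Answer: √24526 ≈ 156.61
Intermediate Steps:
r(a) = 6 + a² (r(a) = a² + 6 = 6 + a²)
G(D) = 6 + D² - 5*D (G(D) = D*(-5) + (6 + D²) = -5*D + (6 + D²) = 6 + D² - 5*D)
√(((7387 + G(108)) + 6537) + (-46 + 70)*(-22)) = √(((7387 + (6 + 108² - 5*108)) + 6537) + (-46 + 70)*(-22)) = √(((7387 + (6 + 11664 - 540)) + 6537) + 24*(-22)) = √(((7387 + 11130) + 6537) - 528) = √((18517 + 6537) - 528) = √(25054 - 528) = √24526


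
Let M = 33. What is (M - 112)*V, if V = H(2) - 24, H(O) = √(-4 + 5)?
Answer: 1817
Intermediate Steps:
H(O) = 1 (H(O) = √1 = 1)
V = -23 (V = 1 - 24 = -23)
(M - 112)*V = (33 - 112)*(-23) = -79*(-23) = 1817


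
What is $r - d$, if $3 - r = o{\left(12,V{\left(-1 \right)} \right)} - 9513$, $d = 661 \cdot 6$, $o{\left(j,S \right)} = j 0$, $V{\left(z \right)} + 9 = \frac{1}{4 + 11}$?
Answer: $5550$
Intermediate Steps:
$V{\left(z \right)} = - \frac{134}{15}$ ($V{\left(z \right)} = -9 + \frac{1}{4 + 11} = -9 + \frac{1}{15} = - \frac{134}{15}$)
$o{\left(j,S \right)} = 0$
$d = 3966$
$r = 9516$ ($r = 3 - \left(0 - 9513\right) = 3 - -9513 = 3 + 9513 = 9516$)
$r - d = 9516 - 3966 = 5550$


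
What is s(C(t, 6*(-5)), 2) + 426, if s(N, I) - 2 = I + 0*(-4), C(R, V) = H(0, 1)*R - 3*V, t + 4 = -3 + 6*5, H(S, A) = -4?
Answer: 430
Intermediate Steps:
t = 23 (t = -4 + (-3 + 6*5) = -4 + (-3 + 30) = -4 + 27 = 23)
C(R, V) = -4*R - 3*V
s(N, I) = 2 + I (s(N, I) = 2 + (I + 0*(-4)) = 2 + (I + 0) = 2 + I)
s(C(t, 6*(-5)), 2) + 426 = (2 + 2) + 426 = 4 + 426 = 430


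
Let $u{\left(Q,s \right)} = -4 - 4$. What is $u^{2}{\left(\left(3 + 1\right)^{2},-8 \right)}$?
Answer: $64$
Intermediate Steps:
$u{\left(Q,s \right)} = -8$ ($u{\left(Q,s \right)} = -4 - 4 = -8$)
$u^{2}{\left(\left(3 + 1\right)^{2},-8 \right)} = \left(-8\right)^{2} = 64$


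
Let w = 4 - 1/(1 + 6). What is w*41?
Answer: 1107/7 ≈ 158.14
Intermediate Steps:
w = 27/7 (w = 4 - 1/7 = 4 - 1*⅐ = 4 - ⅐ = 27/7 ≈ 3.8571)
w*41 = (27/7)*41 = 1107/7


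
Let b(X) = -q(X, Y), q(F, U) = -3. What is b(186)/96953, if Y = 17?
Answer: 3/96953 ≈ 3.0943e-5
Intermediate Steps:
b(X) = 3 (b(X) = -1*(-3) = 3)
b(186)/96953 = 3/96953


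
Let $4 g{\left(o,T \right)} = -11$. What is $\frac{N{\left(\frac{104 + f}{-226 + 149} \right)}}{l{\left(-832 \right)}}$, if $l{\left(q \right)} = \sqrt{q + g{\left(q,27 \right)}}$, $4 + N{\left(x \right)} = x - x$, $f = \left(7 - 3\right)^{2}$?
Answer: $\frac{8 i \sqrt{371}}{1113} \approx 0.13845 i$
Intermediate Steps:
$f = 16$ ($f = 4^{2} = 16$)
$g{\left(o,T \right)} = - \frac{11}{4}$ ($g{\left(o,T \right)} = \frac{1}{4} \left(-11\right) = - \frac{11}{4}$)
$N{\left(x \right)} = -4$ ($N{\left(x \right)} = -4 + \left(x - x\right) = -4 + 0 = -4$)
$l{\left(q \right)} = \sqrt{- \frac{11}{4} + q}$ ($l{\left(q \right)} = \sqrt{q - \frac{11}{4}} = \sqrt{- \frac{11}{4} + q}$)
$\frac{N{\left(\frac{104 + f}{-226 + 149} \right)}}{l{\left(-832 \right)}} = - \frac{4}{\frac{1}{2} \sqrt{-11 + 4 \left(-832\right)}} = - \frac{4}{\frac{1}{2} \sqrt{-11 - 3328}} = - \frac{4}{\frac{1}{2} \sqrt{-3339}} = - \frac{4}{\frac{1}{2} \cdot 3 i \sqrt{371}} = - \frac{4}{\frac{3}{2} i \sqrt{371}} = - 4 \left(- \frac{2 i \sqrt{371}}{1113}\right) = \frac{8 i \sqrt{371}}{1113}$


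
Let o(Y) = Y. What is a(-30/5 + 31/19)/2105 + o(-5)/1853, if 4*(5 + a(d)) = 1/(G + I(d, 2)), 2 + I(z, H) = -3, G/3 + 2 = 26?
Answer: -5301867/1045351420 ≈ -0.0050718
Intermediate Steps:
G = 72 (G = -6 + 3*26 = -6 + 78 = 72)
I(z, H) = -5 (I(z, H) = -2 - 3 = -5)
a(d) = -1339/268 (a(d) = -5 + 1/(4*(72 - 5)) = -5 + (¼)/67 = -5 + (¼)*(1/67) = -5 + 1/268 = -1339/268)
a(-30/5 + 31/19)/2105 + o(-5)/1853 = -1339/268/2105 - 5/1853 = -1339/268*1/2105 - 5*1/1853 = -1339/564140 - 5/1853 = -5301867/1045351420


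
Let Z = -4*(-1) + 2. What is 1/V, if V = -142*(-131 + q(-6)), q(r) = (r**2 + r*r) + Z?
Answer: 1/7526 ≈ 0.00013287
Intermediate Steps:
Z = 6 (Z = 4 + 2 = 6)
q(r) = 6 + 2*r**2 (q(r) = (r**2 + r*r) + 6 = (r**2 + r**2) + 6 = 2*r**2 + 6 = 6 + 2*r**2)
V = 7526 (V = -142*(-131 + (6 + 2*(-6)**2)) = -142*(-131 + (6 + 2*36)) = -142*(-131 + (6 + 72)) = -142*(-131 + 78) = -142*(-53) = 7526)
1/V = 1/7526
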